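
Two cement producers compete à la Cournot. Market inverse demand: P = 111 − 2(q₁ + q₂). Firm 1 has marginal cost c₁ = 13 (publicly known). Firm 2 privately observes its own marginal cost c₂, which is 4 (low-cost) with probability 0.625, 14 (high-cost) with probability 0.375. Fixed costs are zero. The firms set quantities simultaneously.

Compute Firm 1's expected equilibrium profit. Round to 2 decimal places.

477.92

Type-c best response for Firm 2: q₂(c) = (111 − c)/4 − q₁/2.
Firm 1 maximizes expected profit; its first-order condition is 111 − 4q₁ − 2E[q₂] − 13 = 0.
Substituting E[q₂] and solving: E[c₂] = 7.75, so q₁ = (111 − 2·13 + 7.75)/6 = 15.4583.
E[P] = 111 − 2·(q₁ + E[q₂]) = 43.9167; Firm 1's expected profit = (E[P] − 13)·q₁ = (43.9167 − 13)·15.4583 = 477.92.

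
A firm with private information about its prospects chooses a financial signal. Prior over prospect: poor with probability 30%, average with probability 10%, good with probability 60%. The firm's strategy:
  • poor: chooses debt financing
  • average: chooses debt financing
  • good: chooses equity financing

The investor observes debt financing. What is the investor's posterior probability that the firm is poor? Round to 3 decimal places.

P(debt financing) = 0.3·1 + 0.1·1 + 0.6·0 = 0.4
P(poor | debt financing) = (0.3·1) / 0.4 = 0.3 / 0.4 = 0.75

0.750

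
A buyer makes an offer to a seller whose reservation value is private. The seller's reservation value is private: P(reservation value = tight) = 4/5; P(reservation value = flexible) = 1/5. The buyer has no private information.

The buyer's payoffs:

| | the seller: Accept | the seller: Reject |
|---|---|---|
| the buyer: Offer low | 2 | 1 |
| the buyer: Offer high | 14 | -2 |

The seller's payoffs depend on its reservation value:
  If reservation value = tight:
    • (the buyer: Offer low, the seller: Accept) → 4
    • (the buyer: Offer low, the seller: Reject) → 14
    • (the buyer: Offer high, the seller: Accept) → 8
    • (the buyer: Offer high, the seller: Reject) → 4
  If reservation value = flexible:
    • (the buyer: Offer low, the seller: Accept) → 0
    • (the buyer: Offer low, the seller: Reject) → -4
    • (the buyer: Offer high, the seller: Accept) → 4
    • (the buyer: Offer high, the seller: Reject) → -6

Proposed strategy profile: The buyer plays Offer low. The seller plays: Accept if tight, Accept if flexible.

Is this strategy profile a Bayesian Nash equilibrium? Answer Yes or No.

A profile is a BNE iff every type of every player is best-responding given beliefs about the other side.
The buyer plays Offer low: E[Offer low] = 4/5·(2) + 1/5·(2) = 2; E[Offer high] = 14. Not best-responding. ✗
The seller (reservation value tight), facing Offer low: Accept gives 4, Reject gives 14. Proposed Accept is not best — profitable deviation exists. ✗
The seller (reservation value flexible), facing Offer low: Accept gives 0, Reject gives -4. Proposed Accept is best. ✓

No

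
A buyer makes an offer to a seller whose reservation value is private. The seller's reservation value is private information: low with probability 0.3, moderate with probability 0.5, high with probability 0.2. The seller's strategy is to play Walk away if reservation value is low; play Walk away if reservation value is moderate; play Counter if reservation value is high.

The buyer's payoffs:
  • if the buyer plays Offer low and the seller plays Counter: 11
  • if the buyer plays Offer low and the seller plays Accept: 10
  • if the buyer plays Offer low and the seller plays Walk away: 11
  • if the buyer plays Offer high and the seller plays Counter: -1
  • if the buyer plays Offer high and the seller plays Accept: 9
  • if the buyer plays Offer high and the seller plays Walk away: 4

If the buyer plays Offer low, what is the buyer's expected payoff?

11

E[Offer low] = 0.3·11 + 0.5·11 + 0.2·11 = 3.3 + 5.5 + 2.2 = 11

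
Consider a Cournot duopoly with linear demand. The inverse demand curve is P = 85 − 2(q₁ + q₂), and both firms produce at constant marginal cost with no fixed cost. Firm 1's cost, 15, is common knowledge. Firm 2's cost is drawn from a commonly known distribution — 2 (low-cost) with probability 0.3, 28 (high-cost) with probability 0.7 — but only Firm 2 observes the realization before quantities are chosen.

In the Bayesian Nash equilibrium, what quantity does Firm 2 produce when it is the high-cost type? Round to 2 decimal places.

7.98

Firm 2 with cost c maximizes (85 − 2(q₁+q₂) − c)·q₂, giving q₂(c) = (85 − c − 2q₁)/4.
E[c₂] = 0.3·2 + 0.7·28 = 20.2
Firm 1's FOC against E[q₂] yields q₁ = (85 − 2·15 + E[c₂])/6 = (85 − 30 + 20.2)/6 = 12.5333.
q₂(high-cost) = (85 − 28 − 2·12.5333)/4 = 7.98333.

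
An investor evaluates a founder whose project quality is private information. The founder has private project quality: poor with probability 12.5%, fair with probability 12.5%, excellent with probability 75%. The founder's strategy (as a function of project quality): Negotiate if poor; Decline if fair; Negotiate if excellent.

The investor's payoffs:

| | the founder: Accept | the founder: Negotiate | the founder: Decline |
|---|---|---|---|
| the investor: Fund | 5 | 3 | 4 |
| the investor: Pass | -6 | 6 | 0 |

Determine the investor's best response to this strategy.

E[Fund] = 0.125·(3) + 0.125·(4) + 0.75·(3) = 3.125
E[Pass] = 0.125·(6) + 0.125·(0) + 0.75·(6) = 5.25
Best response: Pass (5.25 is the largest).

Pass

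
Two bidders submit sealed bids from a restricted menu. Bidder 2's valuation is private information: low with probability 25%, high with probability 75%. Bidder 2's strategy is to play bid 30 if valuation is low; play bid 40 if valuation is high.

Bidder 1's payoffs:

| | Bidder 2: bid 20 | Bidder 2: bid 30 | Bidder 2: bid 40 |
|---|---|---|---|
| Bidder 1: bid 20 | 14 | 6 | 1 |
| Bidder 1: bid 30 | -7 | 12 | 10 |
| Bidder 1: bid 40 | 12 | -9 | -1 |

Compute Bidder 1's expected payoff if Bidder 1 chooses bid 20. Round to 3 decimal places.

E[bid 20] = 0.25·6 + 0.75·1 = 1.5 + 0.75 = 2.25

2.250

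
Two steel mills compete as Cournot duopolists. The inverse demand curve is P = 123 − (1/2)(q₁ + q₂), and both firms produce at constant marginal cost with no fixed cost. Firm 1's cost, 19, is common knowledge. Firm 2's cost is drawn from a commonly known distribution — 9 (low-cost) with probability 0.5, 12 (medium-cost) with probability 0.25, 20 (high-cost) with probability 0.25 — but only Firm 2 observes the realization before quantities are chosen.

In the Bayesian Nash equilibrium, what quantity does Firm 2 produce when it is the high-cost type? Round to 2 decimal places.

70.50

Firm 2 with cost c maximizes (123 − (1/2)(q₁+q₂) − c)·q₂, giving q₂(c) = (123 − c − (1/2)q₁).
E[c₂] = 0.5·9 + 0.25·12 + 0.25·20 = 12.5
Firm 1's FOC against E[q₂] yields q₁ = (123 − 2·19 + E[c₂])/(3/2) = (123 − 38 + 12.5)/(3/2) = 65.
q₂(high-cost) = (123 − 20 − (1/2)·65) = 70.5.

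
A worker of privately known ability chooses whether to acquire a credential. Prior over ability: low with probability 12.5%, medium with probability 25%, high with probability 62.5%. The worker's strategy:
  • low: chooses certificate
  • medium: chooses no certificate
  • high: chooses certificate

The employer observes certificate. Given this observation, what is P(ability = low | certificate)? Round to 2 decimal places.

P(certificate) = 0.125·1 + 0.25·0 + 0.625·1 = 0.75
P(low | certificate) = (0.125·1) / 0.75 = 0.125 / 0.75 = 0.166667

0.17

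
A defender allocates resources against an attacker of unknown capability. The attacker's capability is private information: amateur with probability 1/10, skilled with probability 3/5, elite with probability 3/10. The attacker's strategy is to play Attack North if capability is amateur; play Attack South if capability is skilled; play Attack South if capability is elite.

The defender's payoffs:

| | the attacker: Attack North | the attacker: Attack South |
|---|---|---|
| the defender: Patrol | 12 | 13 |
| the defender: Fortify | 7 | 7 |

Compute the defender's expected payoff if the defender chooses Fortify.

Take the expectation over the attacker's capability, weighting each type's action by its prior probability.
E[Fortify] = 1/10·7 + 3/5·7 + 3/10·7 = 7/10 + 21/5 + 21/10 = 7

7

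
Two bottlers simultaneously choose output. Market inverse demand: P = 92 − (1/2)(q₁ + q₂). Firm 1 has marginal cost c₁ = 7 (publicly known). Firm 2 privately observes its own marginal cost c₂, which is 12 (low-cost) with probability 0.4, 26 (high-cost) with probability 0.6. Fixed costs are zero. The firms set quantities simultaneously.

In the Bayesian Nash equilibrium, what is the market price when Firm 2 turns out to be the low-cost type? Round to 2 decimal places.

Firm 2 with cost c maximizes (92 − (1/2)(q₁+q₂) − c)·q₂, giving q₂(c) = (92 − c − (1/2)q₁).
E[c₂] = 0.4·12 + 0.6·26 = 20.4
Firm 1's FOC against E[q₂] yields q₁ = (92 − 2·7 + E[c₂])/(3/2) = (92 − 14 + 20.4)/(3/2) = 65.6.
q₂(low-cost) = 47.2, so P = 92 − (1/2)·(65.6 + 47.2) = 35.6.

35.60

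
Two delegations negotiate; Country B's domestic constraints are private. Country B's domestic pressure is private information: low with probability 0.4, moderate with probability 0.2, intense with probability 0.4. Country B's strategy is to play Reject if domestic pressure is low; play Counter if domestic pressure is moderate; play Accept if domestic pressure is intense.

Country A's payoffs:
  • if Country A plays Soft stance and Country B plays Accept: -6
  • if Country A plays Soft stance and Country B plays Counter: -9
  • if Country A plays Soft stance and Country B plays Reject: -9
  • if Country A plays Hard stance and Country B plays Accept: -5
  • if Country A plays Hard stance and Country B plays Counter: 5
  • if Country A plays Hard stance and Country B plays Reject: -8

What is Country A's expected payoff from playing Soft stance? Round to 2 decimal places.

-7.80

Take the expectation over Country B's domestic pressure, weighting each type's action by its prior probability.
E[Soft stance] = 0.4·(-9) + 0.2·(-9) + 0.4·(-6) = (-3.6) + (-1.8) + (-2.4) = -7.8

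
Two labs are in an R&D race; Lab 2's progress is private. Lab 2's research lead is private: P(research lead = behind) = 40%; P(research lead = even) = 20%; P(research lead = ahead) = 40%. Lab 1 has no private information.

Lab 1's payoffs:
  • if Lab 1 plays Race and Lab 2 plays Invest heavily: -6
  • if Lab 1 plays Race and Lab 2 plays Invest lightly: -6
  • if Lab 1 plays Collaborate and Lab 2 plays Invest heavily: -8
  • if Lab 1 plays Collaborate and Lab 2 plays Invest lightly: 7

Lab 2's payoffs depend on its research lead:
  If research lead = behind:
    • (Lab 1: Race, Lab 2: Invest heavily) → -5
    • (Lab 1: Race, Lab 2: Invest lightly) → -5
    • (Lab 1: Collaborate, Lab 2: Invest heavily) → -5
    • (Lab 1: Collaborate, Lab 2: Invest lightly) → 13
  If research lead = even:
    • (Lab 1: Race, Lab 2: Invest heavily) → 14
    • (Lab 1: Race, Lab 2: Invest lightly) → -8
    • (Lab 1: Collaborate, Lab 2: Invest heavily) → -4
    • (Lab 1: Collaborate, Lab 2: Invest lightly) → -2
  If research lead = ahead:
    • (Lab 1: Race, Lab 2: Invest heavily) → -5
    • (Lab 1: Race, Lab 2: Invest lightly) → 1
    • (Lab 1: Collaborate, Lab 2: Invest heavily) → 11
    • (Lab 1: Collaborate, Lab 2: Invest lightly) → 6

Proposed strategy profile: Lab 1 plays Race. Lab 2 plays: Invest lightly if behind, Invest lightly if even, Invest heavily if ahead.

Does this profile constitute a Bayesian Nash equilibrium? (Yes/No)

A profile is a BNE iff every type of every player is best-responding given beliefs about the other side.
Lab 1 plays Race: E[Race] = 0.4·(-6) + 0.2·(-6) + 0.4·(-6) = -6; E[Collaborate] = 1. Not best-responding. ✗
Lab 2 (research lead behind), facing Race: Invest heavily gives -5, Invest lightly gives -5. Proposed Invest lightly is best. ✓
Lab 2 (research lead even), facing Race: Invest heavily gives 14, Invest lightly gives -8. Proposed Invest lightly is not best — profitable deviation exists. ✗
Lab 2 (research lead ahead), facing Race: Invest heavily gives -5, Invest lightly gives 1. Proposed Invest heavily is not best — profitable deviation exists. ✗

No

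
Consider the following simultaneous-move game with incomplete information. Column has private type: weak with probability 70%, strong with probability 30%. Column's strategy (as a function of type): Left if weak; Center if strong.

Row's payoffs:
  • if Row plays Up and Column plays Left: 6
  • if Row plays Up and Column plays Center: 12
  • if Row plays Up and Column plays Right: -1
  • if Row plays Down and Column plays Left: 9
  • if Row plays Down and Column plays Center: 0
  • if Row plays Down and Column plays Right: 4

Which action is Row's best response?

Up

E[Up] = 0.7·(6) + 0.3·(12) = 7.8
E[Down] = 0.7·(9) + 0.3·(0) = 6.3
Best response: Up (7.8 is the largest).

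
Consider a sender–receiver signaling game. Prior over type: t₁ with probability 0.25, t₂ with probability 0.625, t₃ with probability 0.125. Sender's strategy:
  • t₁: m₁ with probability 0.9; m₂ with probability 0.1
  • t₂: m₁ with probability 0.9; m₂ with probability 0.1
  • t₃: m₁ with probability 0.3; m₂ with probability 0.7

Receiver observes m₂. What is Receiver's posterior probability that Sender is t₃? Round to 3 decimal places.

P(m₂) = 0.25·0.1 + 0.625·0.1 + 0.125·0.7 = 0.175
P(t₃ | m₂) = (0.125·0.7) / 0.175 = 0.0875 / 0.175 = 0.5

0.500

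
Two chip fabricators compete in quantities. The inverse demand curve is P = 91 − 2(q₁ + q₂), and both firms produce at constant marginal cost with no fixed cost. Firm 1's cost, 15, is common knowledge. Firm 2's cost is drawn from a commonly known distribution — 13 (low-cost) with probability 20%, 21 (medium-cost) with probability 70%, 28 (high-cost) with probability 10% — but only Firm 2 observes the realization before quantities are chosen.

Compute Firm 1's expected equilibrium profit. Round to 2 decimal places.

365.40

Firm 2 with cost c maximizes (91 − 2(q₁+q₂) − c)·q₂, giving q₂(c) = (91 − c − 2q₁)/4.
E[c₂] = 0.2·13 + 0.7·21 + 0.1·28 = 20.1
Firm 1's FOC against E[q₂] yields q₁ = (91 − 2·15 + E[c₂])/6 = (91 − 30 + 20.1)/6 = 13.5167.
E[P] = 91 − 2·(q₁ + E[q₂]) = 42.0333; Firm 1's expected profit = (E[P] − 15)·q₁ = (42.0333 − 15)·13.5167 = 365.401.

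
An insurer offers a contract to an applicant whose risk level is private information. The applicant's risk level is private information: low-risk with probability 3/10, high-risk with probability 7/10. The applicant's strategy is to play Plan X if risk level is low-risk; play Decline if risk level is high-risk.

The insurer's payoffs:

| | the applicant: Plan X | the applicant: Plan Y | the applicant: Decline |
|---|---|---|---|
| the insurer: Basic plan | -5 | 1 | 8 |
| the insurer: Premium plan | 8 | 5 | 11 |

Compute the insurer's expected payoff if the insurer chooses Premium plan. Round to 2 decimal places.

E[Premium plan] = 3/10·8 + 7/10·11 = 12/5 + 77/10 = 101/10

10.10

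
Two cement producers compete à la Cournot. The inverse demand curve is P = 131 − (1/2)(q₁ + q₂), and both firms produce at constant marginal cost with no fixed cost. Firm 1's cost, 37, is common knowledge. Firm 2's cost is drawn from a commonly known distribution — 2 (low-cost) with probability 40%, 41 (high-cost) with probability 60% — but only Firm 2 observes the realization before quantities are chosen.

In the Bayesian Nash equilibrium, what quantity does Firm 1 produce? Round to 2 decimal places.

Each type of Firm 2 best-responds to q₁; Firm 1 best-responds to the expected q₂ over Firm 2's types.
Firm 2 with cost c maximizes (131 − (1/2)(q₁+q₂) − c)·q₂, giving q₂(c) = (131 − c − (1/2)q₁).
E[c₂] = 0.4·2 + 0.6·41 = 25.4
Firm 1's FOC against E[q₂] yields q₁ = (131 − 2·37 + E[c₂])/(3/2) = (131 − 74 + 25.4)/(3/2) = 54.9333.

54.93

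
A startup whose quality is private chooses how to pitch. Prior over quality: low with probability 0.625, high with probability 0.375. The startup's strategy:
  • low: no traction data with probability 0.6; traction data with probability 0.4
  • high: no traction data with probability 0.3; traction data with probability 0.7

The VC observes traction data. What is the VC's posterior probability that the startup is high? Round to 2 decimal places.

0.51

P(traction data) = 0.625·0.4 + 0.375·0.7 = 0.5125
P(high | traction data) = (0.375·0.7) / 0.5125 = 0.2625 / 0.5125 = 0.512195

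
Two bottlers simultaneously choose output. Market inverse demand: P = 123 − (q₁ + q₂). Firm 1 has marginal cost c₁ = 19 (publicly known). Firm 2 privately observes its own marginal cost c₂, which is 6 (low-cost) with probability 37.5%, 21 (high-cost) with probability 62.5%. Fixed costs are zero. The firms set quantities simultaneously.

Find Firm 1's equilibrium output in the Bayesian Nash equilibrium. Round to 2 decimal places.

Type-c best response for Firm 2: q₂(c) = (123 − c)/2 − q₁/2.
Firm 1 maximizes expected profit; its first-order condition is 123 − 2q₁ − E[q₂] − 19 = 0.
Substituting E[q₂] and solving: E[c₂] = 15.375, so q₁ = (123 − 2·19 + 15.375)/3 = 33.4583.

33.46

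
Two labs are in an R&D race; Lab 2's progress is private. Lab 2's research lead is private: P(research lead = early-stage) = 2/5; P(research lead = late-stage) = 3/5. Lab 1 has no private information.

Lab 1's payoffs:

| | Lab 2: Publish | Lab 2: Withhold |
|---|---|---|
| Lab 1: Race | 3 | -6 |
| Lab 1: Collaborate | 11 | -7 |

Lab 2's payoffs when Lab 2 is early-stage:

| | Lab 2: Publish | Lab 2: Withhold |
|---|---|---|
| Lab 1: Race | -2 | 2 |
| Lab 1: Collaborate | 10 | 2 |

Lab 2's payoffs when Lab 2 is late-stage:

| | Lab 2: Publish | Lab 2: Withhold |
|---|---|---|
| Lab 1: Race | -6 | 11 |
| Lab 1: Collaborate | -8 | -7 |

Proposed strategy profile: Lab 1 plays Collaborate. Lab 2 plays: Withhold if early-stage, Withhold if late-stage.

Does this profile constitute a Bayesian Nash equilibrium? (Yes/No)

Lab 1 plays Collaborate: E[Collaborate] = 2/5·(-7) + 3/5·(-7) = -7; E[Race] = -6. Not best-responding. ✗
Lab 2 (research lead early-stage), facing Collaborate: Publish gives 10, Withhold gives 2. Proposed Withhold is not best — profitable deviation exists. ✗
Lab 2 (research lead late-stage), facing Collaborate: Publish gives -8, Withhold gives -7. Proposed Withhold is best. ✓

No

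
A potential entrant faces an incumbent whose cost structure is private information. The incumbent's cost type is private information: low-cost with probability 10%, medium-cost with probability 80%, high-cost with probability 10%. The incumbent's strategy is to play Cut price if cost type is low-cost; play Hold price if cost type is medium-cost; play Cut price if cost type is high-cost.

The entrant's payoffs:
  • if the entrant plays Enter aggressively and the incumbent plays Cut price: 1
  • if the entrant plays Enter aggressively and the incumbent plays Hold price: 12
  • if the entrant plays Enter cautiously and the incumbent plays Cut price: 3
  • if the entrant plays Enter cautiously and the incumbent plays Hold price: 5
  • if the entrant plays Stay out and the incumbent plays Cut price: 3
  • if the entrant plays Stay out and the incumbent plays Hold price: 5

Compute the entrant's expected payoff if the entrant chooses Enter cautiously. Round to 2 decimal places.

E[Enter cautiously] = 0.1·3 + 0.8·5 + 0.1·3 = 0.3 + 4 + 0.3 = 4.6

4.60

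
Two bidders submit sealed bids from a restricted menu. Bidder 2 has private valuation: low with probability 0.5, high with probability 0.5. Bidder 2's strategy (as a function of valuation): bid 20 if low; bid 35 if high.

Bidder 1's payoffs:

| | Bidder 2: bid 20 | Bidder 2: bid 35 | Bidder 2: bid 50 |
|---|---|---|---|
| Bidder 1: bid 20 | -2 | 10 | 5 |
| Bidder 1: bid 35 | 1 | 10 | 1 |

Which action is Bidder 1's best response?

bid 35

E[bid 20] = 0.5·(-2) + 0.5·(10) = 4
E[bid 35] = 0.5·(1) + 0.5·(10) = 5.5
Best response: bid 35 (5.5 is the largest).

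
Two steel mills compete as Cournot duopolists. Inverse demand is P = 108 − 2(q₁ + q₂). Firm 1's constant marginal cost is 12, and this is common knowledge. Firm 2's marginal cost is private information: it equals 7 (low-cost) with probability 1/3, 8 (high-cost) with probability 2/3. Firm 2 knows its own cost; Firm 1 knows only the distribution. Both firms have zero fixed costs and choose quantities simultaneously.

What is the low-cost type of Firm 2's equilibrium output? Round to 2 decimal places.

17.61

Type-c best response for Firm 2: q₂(c) = (108 − c)/4 − q₁/2.
Firm 1 maximizes expected profit; its first-order condition is 108 − 4q₁ − 2E[q₂] − 12 = 0.
Substituting E[q₂] and solving: E[c₂] = 7.66667, so q₁ = (108 − 2·12 + 7.66667)/6 = 15.2778.
q₂(low-cost) = (108 − 7 − 2·15.2778)/4 = 17.6111.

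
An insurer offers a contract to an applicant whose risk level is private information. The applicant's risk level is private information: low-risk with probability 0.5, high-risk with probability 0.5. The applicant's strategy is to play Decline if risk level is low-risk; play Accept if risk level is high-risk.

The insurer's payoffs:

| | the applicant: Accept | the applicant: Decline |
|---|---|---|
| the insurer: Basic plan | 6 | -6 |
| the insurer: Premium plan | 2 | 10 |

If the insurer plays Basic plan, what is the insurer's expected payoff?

0

E[Basic plan] = 0.5·(-6) + 0.5·6 = (-3) + 3 = 0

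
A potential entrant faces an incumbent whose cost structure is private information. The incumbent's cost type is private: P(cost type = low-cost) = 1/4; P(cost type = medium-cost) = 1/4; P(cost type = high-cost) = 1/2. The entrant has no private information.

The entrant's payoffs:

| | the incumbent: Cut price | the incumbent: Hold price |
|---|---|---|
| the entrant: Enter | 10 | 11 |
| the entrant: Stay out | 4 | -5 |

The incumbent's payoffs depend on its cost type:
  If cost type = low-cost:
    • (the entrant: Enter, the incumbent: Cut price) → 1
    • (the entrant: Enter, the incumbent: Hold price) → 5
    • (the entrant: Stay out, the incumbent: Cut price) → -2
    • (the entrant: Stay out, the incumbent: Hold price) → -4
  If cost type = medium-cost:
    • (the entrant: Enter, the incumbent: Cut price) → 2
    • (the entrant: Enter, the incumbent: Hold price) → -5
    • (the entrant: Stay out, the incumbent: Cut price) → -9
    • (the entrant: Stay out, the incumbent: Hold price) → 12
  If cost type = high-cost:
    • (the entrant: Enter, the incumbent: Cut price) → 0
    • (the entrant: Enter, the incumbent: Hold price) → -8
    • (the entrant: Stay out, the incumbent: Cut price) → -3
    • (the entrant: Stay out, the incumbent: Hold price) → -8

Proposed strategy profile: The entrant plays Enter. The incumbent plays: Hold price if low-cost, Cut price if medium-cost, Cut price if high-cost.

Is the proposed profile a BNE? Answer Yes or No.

Yes

The entrant plays Enter: E[Enter] = 1/4·(11) + 1/4·(10) + 1/2·(10) = 41/4; E[Stay out] = 7/4. Best-responding. ✓
The incumbent (cost type low-cost), facing Enter: Cut price gives 1, Hold price gives 5. Proposed Hold price is best. ✓
The incumbent (cost type medium-cost), facing Enter: Cut price gives 2, Hold price gives -5. Proposed Cut price is best. ✓
The incumbent (cost type high-cost), facing Enter: Cut price gives 0, Hold price gives -8. Proposed Cut price is best. ✓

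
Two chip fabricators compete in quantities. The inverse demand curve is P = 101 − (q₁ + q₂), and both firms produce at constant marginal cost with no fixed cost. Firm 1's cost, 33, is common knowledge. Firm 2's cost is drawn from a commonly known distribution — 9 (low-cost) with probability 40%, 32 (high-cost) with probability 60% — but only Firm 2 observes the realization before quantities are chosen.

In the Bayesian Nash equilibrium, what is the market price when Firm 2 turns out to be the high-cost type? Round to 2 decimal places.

Type-c best response for Firm 2: q₂(c) = (101 − c)/2 − q₁/2.
Firm 1 maximizes expected profit; its first-order condition is 101 − 2q₁ − E[q₂] − 33 = 0.
Substituting E[q₂] and solving: E[c₂] = 22.8, so q₁ = (101 − 2·33 + 22.8)/3 = 19.2667.
q₂(high-cost) = 24.8667, so P = 101 − (19.2667 + 24.8667) = 56.8667.

56.87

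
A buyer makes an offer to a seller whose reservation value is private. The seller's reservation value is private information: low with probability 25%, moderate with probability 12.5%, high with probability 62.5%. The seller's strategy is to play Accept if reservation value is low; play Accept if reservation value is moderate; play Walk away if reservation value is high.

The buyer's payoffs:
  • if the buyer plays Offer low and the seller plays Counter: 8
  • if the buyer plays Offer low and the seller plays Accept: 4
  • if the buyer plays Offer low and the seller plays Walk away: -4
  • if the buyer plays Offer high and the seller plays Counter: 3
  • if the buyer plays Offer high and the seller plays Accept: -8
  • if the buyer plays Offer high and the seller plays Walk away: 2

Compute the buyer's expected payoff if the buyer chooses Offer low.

-1

Take the expectation over the seller's reservation value, weighting each type's action by its prior probability.
E[Offer low] = 0.25·4 + 0.125·4 + 0.625·(-4) = 1 + 0.5 + (-2.5) = -1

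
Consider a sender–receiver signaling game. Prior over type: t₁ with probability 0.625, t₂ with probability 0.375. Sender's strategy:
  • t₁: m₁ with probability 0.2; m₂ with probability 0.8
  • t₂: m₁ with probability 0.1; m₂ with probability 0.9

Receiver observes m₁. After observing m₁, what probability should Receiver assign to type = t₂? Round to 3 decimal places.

0.231

P(m₁) = 0.625·0.2 + 0.375·0.1 = 0.1625
P(t₂ | m₁) = (0.375·0.1) / 0.1625 = 0.0375 / 0.1625 = 0.230769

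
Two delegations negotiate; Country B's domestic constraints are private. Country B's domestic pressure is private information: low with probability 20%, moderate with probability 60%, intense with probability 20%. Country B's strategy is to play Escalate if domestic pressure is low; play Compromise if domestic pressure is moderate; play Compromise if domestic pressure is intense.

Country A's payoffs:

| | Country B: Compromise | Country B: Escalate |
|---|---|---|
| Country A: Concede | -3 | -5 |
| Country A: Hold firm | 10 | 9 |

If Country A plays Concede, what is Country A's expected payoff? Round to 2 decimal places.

-3.40

E[Concede] = 0.2·(-5) + 0.6·(-3) + 0.2·(-3) = (-1) + (-1.8) + (-0.6) = -3.4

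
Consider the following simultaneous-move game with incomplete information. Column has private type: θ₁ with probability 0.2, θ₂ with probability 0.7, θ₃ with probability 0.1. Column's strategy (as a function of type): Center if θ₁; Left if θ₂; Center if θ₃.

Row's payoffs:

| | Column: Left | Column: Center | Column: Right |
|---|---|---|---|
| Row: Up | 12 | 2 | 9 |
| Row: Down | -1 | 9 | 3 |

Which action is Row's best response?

Up

E[Up] = 0.2·(2) + 0.7·(12) + 0.1·(2) = 9
E[Down] = 0.2·(9) + 0.7·(-1) + 0.1·(9) = 2
Best response: Up (9 is the largest).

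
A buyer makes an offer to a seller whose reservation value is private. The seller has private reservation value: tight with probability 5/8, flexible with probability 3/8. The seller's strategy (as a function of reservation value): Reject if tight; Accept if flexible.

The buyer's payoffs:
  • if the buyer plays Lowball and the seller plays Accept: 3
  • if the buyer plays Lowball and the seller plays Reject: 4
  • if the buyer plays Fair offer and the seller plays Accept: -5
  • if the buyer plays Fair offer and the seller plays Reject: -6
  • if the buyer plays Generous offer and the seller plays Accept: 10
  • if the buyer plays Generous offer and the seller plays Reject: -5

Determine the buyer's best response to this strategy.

E[Lowball] = 5/8·(4) + 3/8·(3) = 29/8
E[Fair offer] = 5/8·(-6) + 3/8·(-5) = -45/8
E[Generous offer] = 5/8·(-5) + 3/8·(10) = 5/8
Best response: Lowball (29/8 is the largest).

Lowball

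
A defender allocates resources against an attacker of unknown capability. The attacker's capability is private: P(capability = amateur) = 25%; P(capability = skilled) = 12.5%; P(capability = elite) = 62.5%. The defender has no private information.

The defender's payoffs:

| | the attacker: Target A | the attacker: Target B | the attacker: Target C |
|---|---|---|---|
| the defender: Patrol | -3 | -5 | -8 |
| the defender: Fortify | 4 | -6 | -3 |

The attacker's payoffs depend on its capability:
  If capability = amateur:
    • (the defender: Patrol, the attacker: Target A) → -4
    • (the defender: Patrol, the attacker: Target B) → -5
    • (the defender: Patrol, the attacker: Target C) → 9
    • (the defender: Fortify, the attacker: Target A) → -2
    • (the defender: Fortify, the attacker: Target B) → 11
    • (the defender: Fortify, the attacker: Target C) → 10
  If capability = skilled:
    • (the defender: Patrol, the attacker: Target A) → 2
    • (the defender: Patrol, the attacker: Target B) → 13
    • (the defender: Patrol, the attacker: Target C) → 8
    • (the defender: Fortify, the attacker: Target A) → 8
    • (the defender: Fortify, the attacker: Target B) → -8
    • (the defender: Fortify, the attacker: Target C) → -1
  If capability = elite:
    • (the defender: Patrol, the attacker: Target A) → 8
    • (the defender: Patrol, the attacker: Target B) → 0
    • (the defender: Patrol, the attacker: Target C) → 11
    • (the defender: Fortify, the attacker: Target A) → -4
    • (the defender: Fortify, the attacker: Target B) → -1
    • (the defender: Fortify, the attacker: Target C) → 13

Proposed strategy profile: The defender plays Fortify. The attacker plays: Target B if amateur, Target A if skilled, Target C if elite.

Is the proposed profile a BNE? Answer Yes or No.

A profile is a BNE iff every type of every player is best-responding given beliefs about the other side.
The defender plays Fortify: E[Fortify] = 0.25·(-6) + 0.125·(4) + 0.625·(-3) = -2.875; E[Patrol] = -6.625. Best-responding. ✓
The attacker (capability amateur), facing Fortify: Target A gives -2, Target B gives 11, Target C gives 10. Proposed Target B is best. ✓
The attacker (capability skilled), facing Fortify: Target A gives 8, Target B gives -8, Target C gives -1. Proposed Target A is best. ✓
The attacker (capability elite), facing Fortify: Target A gives -4, Target B gives -1, Target C gives 13. Proposed Target C is best. ✓

Yes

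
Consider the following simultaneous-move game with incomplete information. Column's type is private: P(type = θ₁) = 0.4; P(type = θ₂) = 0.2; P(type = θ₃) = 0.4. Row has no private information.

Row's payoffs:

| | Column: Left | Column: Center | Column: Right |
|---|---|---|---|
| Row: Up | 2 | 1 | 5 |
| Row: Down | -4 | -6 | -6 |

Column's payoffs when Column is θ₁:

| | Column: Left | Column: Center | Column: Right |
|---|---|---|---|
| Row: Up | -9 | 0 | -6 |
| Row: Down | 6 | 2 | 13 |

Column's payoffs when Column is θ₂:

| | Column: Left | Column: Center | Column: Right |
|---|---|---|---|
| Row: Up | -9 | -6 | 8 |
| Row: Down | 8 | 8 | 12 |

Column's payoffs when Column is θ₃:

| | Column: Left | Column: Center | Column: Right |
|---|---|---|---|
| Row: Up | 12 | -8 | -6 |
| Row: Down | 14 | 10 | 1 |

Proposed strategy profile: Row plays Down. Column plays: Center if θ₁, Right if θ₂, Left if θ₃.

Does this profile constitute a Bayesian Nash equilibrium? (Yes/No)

No

A profile is a BNE iff every type of every player is best-responding given beliefs about the other side.
Row plays Down: E[Down] = 0.4·(-6) + 0.2·(-6) + 0.4·(-4) = -5.2; E[Up] = 2.2. Not best-responding. ✗
Column (type θ₁), facing Down: Left gives 6, Center gives 2, Right gives 13. Proposed Center is not best — profitable deviation exists. ✗
Column (type θ₂), facing Down: Left gives 8, Center gives 8, Right gives 12. Proposed Right is best. ✓
Column (type θ₃), facing Down: Left gives 14, Center gives 10, Right gives 1. Proposed Left is best. ✓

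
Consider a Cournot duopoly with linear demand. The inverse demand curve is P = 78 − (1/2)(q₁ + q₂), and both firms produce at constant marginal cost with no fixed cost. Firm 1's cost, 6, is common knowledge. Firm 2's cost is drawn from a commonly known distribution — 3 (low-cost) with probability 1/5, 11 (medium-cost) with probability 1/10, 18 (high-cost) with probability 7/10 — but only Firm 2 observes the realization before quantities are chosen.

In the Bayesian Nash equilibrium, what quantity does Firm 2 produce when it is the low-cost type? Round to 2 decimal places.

48.23

Firm 2 with cost c maximizes (78 − (1/2)(q₁+q₂) − c)·q₂, giving q₂(c) = (78 − c − (1/2)q₁).
E[c₂] = 1/5·3 + 1/10·11 + 7/10·18 = 14.3
Firm 1's FOC against E[q₂] yields q₁ = (78 − 2·6 + E[c₂])/(3/2) = (78 − 12 + 14.3)/(3/2) = 53.5333.
q₂(low-cost) = (78 − 3 − (1/2)·53.5333) = 48.2333.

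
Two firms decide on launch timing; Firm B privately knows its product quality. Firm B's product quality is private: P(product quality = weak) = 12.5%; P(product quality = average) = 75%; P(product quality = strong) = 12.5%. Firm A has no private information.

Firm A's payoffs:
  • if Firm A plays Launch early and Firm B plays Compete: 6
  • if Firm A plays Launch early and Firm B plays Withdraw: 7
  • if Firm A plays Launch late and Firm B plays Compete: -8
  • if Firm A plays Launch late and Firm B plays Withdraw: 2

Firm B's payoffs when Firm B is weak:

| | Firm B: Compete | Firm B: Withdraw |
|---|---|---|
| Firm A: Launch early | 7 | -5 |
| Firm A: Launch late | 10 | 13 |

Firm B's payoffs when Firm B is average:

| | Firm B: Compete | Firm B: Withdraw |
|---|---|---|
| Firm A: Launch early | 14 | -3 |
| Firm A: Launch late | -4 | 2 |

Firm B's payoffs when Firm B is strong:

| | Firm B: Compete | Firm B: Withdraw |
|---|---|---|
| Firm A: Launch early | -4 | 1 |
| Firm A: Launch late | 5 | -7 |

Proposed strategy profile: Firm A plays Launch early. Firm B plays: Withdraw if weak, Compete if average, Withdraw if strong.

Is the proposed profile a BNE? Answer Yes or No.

No

A profile is a BNE iff every type of every player is best-responding given beliefs about the other side.
Firm A plays Launch early: E[Launch early] = 0.125·(7) + 0.75·(6) + 0.125·(7) = 6.25; E[Launch late] = -5.5. Best-responding. ✓
Firm B (product quality weak), facing Launch early: Compete gives 7, Withdraw gives -5. Proposed Withdraw is not best — profitable deviation exists. ✗
Firm B (product quality average), facing Launch early: Compete gives 14, Withdraw gives -3. Proposed Compete is best. ✓
Firm B (product quality strong), facing Launch early: Compete gives -4, Withdraw gives 1. Proposed Withdraw is best. ✓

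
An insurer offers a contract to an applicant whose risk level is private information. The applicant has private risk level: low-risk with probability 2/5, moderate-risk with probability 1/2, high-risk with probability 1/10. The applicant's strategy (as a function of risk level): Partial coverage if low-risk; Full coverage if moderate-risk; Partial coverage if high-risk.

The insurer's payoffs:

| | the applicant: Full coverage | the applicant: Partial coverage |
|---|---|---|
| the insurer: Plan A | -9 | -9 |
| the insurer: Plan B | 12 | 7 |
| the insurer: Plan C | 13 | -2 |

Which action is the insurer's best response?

Plan B

E[Plan A] = 2/5·(-9) + 1/2·(-9) + 1/10·(-9) = -9
E[Plan B] = 2/5·(7) + 1/2·(12) + 1/10·(7) = 19/2
E[Plan C] = 2/5·(-2) + 1/2·(13) + 1/10·(-2) = 11/2
Best response: Plan B (19/2 is the largest).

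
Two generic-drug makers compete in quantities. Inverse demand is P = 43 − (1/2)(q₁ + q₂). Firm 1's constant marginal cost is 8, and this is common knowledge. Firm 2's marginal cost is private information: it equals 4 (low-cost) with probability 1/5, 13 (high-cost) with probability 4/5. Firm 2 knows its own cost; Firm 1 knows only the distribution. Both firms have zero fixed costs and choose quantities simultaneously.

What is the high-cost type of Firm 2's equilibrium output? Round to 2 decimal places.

17.27

Each type of Firm 2 best-responds to q₁; Firm 1 best-responds to the expected q₂ over Firm 2's types.
Firm 2 with cost c maximizes (43 − (1/2)(q₁+q₂) − c)·q₂, giving q₂(c) = (43 − c − (1/2)q₁).
E[c₂] = 1/5·4 + 4/5·13 = 11.2
Firm 1's FOC against E[q₂] yields q₁ = (43 − 2·8 + E[c₂])/(3/2) = (43 − 16 + 11.2)/(3/2) = 25.4667.
q₂(high-cost) = (43 − 13 − (1/2)·25.4667) = 17.2667.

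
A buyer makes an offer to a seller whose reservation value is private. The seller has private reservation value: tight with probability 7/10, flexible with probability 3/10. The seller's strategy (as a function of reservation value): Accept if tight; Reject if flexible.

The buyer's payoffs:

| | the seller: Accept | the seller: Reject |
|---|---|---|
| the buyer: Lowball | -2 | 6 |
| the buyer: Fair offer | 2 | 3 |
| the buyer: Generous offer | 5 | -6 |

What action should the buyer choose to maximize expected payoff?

Fair offer

Compute the buyer's expected payoff for each action, taking the expectation over the seller's type.
E[Lowball] = 7/10·(-2) + 3/10·(6) = 2/5
E[Fair offer] = 7/10·(2) + 3/10·(3) = 23/10
E[Generous offer] = 7/10·(5) + 3/10·(-6) = 17/10
Best response: Fair offer (23/10 is the largest).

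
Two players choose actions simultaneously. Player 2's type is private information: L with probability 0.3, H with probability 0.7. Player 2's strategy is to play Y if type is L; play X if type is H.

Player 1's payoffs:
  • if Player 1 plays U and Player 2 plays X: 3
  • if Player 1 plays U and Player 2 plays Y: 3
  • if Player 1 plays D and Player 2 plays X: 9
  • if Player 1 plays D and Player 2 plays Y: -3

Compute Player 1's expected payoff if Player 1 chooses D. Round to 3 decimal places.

E[D] = 0.3·(-3) + 0.7·9 = (-0.9) + 6.3 = 5.4

5.400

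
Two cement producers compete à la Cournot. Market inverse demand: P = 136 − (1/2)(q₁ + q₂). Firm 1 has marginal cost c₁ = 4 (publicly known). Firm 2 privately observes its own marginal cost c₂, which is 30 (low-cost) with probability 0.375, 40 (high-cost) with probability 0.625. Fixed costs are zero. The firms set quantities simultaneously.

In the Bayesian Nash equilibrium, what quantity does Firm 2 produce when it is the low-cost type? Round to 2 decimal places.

51.25

Type-c best response for Firm 2: q₂(c) = (136 − c) − q₁/2.
Firm 1 maximizes expected profit; its first-order condition is 136 − q₁ − (1/2)E[q₂] − 4 = 0.
Substituting E[q₂] and solving: E[c₂] = 36.25, so q₁ = (136 − 2·4 + 36.25)/(3/2) = 109.5.
q₂(low-cost) = (136 − 30 − (1/2)·109.5) = 51.25.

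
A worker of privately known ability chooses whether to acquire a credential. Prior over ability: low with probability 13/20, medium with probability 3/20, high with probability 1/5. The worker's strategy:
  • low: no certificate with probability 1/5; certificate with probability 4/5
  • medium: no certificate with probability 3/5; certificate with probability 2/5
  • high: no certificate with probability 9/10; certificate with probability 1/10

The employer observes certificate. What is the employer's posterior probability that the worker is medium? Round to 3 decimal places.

P(certificate) = (13/20)·(4/5) + (3/20)·(2/5) + (1/5)·(1/10) = 3/5
P(medium | certificate) = ((3/20)·(2/5)) / (3/5) = (3/50) / (3/5) = 1/10

0.100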